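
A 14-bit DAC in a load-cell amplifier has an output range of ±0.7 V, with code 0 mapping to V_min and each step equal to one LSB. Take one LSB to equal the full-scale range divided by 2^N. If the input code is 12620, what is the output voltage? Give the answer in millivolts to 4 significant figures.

Full-scale range = 0.7 V − (-0.7 V) = 1.4 V. LSB = 1.4 V / 2^14.
V_out = V_min + code × LSB = -0.7 V + 12620 × 1.4 V / 16384
      = -0.7 + 1.07837 = 0.378369 V.

378.4 mV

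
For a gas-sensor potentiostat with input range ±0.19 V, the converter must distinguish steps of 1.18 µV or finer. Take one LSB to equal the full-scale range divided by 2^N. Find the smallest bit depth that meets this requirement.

Span: 0.19 V − (-0.19 V) = 0.38 V.
Required number of levels: 0.38/1.18 µV = 322030; smallest N with 2^N ≥ that is 19.

19 bits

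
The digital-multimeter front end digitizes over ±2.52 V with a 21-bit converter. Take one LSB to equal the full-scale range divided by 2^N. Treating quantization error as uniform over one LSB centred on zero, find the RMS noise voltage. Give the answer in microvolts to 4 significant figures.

The full-scale span is 2.52 − (-2.52) = 5.04 V.
Step size = 5.04/2097152 V = 2.40326 µV.
V_rms = LSB/√12 = 2.40326 µV / √12 = 0.6938 µV.

0.6938 µV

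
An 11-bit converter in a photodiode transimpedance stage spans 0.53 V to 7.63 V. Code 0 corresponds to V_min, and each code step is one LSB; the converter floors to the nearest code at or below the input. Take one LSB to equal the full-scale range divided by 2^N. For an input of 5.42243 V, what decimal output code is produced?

Range = 7.63 − (0.53) = 7.1 V. LSB = 7.1 V / 2^11 ≈ 3.467 mV.
(V_in − V_min) × 2^11/range = (5.42243 − (0.53)) × 2048/7.1 = 1411.225.
Floor → code = 1411.

1411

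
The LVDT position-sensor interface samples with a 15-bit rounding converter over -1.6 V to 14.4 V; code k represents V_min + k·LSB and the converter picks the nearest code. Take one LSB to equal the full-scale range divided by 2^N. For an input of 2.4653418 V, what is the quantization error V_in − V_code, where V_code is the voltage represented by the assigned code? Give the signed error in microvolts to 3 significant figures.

−87.9 µV

Range = 14.4 − (-1.6) = 16 V. LSB = 16 V / 2^15 ≈ 488.3 µV.
Position in LSBs: (2.4653418 − (-1.6)) × 32768/16 = 8325.8200; rounding gives k = 8326.
V_code = -1.6 + (8326/32768) × 16 = 2.4654296875 V.
V_in − V_code = 2.4653418 − (2.4654296875) = −87.9 µV.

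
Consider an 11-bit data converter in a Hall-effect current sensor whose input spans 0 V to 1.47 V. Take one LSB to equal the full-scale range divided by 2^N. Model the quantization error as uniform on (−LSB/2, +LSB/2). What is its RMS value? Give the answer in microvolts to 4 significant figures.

207.2 µV

Span = 1.47 V.
LSB = 1.47 V ÷ 2^11 = 1.47/2048 V = 0.717773 mV.
V_rms = LSB/√12 = 0.717773 mV / √12 = 207.2 µV.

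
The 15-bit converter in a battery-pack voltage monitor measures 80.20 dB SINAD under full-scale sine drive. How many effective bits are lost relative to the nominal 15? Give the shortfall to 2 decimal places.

N_eff = (80.20 − 1.76)/6.02 = 13.0299 bits.
Lost resolution: 15 − 13.0299 = 1.9701 bits.

1.97 bits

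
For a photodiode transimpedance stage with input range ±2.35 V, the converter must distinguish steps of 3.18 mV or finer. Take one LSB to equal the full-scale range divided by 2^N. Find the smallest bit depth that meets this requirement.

Range = 2.35 − (-2.35) = 4.7 V.
Levels needed ≥ 4.7/3.18 mV = 1478. 2^11 = 2048 suffices, so N_min = 11.

11 bits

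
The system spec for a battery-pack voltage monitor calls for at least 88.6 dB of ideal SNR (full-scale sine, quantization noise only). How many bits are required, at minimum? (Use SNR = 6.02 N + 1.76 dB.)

15 bits

Solving 6.02 N ≥ 88.6 − 1.76: N ≥ 14.425. Round up → N = 15.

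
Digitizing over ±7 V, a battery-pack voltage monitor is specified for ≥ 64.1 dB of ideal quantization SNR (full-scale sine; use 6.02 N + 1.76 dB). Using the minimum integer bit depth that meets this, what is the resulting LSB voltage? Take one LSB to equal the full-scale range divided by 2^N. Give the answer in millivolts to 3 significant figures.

The full-scale span is 7 − (-7) = 14 V.
6.02 N + 1.76 ≥ 64.1 gives N ≥ 10.355, so the minimum integer is 11.
Step size = 14/2048 V = 6.84 mV.

6.84 mV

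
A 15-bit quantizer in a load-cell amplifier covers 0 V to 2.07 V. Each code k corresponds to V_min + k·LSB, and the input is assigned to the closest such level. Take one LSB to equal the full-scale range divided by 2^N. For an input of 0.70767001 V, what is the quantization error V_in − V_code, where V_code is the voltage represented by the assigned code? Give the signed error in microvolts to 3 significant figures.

Full-scale range = 2.07 V. LSB = 2.07 V / 2^15 ≈ 63.17 µV.
(0.70767001 − (0)) / LSB = 0.70767001 × 32768/2.07 = 11202.3821. Nearest integer: k = 11202.
V_code = V_min + k × range/2^15 = 0 + 11202 × 2.07/32768 = 0.70764587402 V.
V_in − V_code = 0.70767001 − (0.70764587402) = +24.1 µV.

+24.1 µV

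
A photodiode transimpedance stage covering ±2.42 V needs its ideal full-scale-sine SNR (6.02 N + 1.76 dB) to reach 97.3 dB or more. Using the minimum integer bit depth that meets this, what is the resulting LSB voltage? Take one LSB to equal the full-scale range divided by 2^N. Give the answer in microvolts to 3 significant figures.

Full-scale range = 2.42 V − (-2.42 V) = 4.84 V.
N ≥ (97.3 − 1.76)/6.02 = 15.870 → N_min = 16.
LSB = 4.84 V / 2^16 = 73.9 µV.

73.9 µV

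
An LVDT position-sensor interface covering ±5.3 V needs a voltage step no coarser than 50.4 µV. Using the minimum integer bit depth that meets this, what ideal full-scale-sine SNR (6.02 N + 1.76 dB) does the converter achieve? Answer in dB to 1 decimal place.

The full-scale span is 5.3 − (-5.3) = 10.6 V.
10.6 V / 50.4 µV = 210300. Since 2^17 = 131072 and 2^18 = 262144, N = 18.
Ideal SNR at N = 18: 6.02·18 + 1.76 = 110.1 dB.

110.1 dB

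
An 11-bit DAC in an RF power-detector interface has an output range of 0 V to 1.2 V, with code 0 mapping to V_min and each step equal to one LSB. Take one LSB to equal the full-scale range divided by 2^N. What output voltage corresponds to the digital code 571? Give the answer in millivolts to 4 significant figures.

334.6 mV

V_FS = 1.2 V. LSB = 1.2 V / 2^11.
Output = V_min + (571/2048) × range = 0 + 0.278809 × 1.2 V
      = 0 V + 0.334570 V = 0.334570 V.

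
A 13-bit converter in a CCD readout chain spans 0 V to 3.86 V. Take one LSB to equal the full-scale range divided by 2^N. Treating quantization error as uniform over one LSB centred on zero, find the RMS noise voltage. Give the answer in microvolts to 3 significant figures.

136 µV

Span = 3.86 V.
Step size = 3.86/8192 V = 471.19 µV.
V_rms = LSB/√12 = 471.19 µV / √12 = 136 µV.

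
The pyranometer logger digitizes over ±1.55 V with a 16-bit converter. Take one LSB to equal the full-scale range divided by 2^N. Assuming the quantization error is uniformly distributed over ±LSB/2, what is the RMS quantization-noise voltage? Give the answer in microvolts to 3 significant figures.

13.7 µV

Full-scale range = 1.55 V − (-1.55 V) = 3.1 V.
LSB = 3.1 V / 2^16 = 47.302 µV.
σ_q = LSB/√12 = 47.302 µV/3.4641 = 13.7 µV.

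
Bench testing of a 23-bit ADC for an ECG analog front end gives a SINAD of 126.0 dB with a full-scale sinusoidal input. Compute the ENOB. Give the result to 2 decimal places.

20.64 bits

Inverting SNR = 6.02 N + 1.76: N_eff = (126.0 − 1.76)/6.02 = 20.6379.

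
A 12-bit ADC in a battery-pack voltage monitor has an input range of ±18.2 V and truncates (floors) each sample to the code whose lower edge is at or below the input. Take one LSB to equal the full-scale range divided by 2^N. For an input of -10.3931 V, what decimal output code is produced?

878

The full-scale span is 18.2 − (-18.2) = 36.4 V. LSB = 36.4 V / 2^12 ≈ 8.887 mV.
V_in − V_min = -10.3931 − (-18.2) = 7.8069 V.
Divide by LSB: 7.8069 × 4096/36.4 = 878.4907.
Truncating gives code 878.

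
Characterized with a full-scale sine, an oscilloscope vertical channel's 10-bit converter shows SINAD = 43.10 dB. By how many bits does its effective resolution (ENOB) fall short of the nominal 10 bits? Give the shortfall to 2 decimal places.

3.13 bits

ENOB = (SINAD − 1.76)/6.02 = (43.10 − 1.76)/6.02 = 6.8671 bits.
10 − 6.8671 = 3.13 bits below nominal.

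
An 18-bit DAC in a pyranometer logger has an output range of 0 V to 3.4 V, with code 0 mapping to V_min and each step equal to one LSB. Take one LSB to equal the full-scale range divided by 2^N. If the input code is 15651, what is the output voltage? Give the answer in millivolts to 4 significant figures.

Full-scale range = 3.4 V. LSB = 3.4 V / 2^18.
V_out = 0 + 15651 × (3.4/262144) V
      = 0 V + 0.202993 V = 0.202993 V.

203.0 mV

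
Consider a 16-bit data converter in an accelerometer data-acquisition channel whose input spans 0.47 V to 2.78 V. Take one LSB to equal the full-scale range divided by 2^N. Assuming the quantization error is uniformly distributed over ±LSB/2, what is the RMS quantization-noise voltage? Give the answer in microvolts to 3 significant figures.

Range = 2.78 − (0.47) = 2.31 V.
LSB = 2.31 V ÷ 2^16 = 2.31/65536 V = 35.248 µV.
σ_q = LSB/√12 = 35.248 µV/3.4641 = 10.2 µV.

10.2 µV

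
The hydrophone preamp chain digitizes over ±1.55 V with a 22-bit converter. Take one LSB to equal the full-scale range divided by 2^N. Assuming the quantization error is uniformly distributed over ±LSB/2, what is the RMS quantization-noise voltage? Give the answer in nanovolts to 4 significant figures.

The full-scale span is 1.55 − (-1.55) = 3.1 V.
LSB = 3.1 V ÷ 2^22 = 3.1/4194304 V = 0.739098 µV.
RMS of a uniform error over width LSB is LSB/√12 = 213.4 nV.

213.4 nV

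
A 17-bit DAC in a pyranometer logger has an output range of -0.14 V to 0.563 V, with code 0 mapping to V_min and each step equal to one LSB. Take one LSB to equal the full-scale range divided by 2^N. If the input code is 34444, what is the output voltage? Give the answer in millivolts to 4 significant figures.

Full-scale range = 0.563 V − (-0.14 V) = 0.703 V. LSB = 0.703 V / 2^17.
V_out = V_min + code × LSB = -0.14 V + 34444 × 0.703 V / 131072
      = -0.14 V + 0.184739 V = 0.0447392 V.

44.74 mV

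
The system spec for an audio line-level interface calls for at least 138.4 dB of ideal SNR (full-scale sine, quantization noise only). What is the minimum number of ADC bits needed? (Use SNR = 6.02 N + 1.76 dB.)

23 bits

Required N = ⌈(138.4 − 1.76)/6.02⌉ = ⌈22.698⌉ = 23.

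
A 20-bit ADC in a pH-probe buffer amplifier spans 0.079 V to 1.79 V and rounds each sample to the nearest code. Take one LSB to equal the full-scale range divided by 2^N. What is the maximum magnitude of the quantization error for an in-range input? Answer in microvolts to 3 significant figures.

0.816 µV

Full-scale range = 1.79 V − (0.079 V) = 1.711 V.
One LSB is 1.711 V / 1048576 = 1.6317 µV.
A rounding quantizer has |error| ≤ LSB/2 = 0.816 µV.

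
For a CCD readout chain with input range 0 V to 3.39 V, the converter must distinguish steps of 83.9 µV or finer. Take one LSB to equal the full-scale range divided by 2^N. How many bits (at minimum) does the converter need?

16 bits

Span = 3.39 V.
Levels needed ≥ 3.39/83.9 µV = 40410. 2^16 = 65536 suffices, so N_min = 16.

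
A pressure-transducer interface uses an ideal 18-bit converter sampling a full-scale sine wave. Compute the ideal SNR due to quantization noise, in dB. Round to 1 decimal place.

For an ideal N-bit converter with full-scale sine input, SNR = 6.02 N + 1.76 dB. SNR = 6.02 × 18 + 1.76 = 108.36 + 1.76 = 110.12 dB.

110.1 dB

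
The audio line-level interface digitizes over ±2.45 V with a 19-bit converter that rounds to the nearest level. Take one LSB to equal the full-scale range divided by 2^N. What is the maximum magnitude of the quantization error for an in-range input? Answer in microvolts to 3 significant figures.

4.67 µV

Range = 2.45 − (-2.45) = 4.9 V.
LSB = 4.9 V / 2^19 = 9.3460 µV.
Worst-case error for round-to-nearest is half an LSB: 4.67 µV.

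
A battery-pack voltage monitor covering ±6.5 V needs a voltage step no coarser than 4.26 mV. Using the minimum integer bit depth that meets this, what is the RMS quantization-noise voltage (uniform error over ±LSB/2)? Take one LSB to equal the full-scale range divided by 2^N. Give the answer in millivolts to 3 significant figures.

Span: 6.5 V − (-6.5 V) = 13 V.
Need 2^N ≥ 13 V / 4.26 mV = 3052 → N_min = 12.
LSB = 13 V ÷ 2^12 = 13/4096 V = 3.1738 mV.
V_rms = LSB/√12 = 0.916 mV.

0.916 mV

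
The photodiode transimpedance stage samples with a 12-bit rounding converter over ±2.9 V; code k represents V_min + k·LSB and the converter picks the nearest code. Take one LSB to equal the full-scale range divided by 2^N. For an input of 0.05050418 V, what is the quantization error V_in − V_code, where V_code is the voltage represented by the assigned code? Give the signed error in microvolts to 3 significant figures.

−472 µV

Range = 2.9 − (-2.9) = 5.8 V. LSB = 5.8 V / 2^12 ≈ 1.416 mV.
(V_in − V_min)/LSB = (0.05050418 − (-2.9)) × 4096/5.8 = 2083.6664 → nearest code k = 2084.
V_code = -2.9 + (2084/4096) × 5.8 = 0.05097656250 V.
e = 0.05050418 − (0.05097656250) = −472 µV.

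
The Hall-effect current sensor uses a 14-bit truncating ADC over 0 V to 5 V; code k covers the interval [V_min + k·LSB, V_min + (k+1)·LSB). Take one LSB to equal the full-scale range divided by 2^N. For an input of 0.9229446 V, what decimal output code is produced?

3024

Range is 5 V. LSB = 5 V / 2^14 ≈ 305.2 µV.
(V_in − V_min) × 2^14/range = (0.9229446 − (0)) × 16384/5 = 3024.305.
Floor → code = 3024.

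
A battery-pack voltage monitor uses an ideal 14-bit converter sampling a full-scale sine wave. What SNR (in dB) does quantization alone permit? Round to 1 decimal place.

6.02(14) + 1.76 = 84.28 + 1.76 = 86.04 dB.

86.0 dB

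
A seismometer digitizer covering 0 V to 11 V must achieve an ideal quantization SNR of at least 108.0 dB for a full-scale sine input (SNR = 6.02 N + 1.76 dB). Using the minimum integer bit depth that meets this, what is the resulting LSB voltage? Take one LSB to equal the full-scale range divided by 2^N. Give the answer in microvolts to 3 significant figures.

42.0 µV

Span = 11 V.
Solving 6.02 N ≥ 108.0 − 1.76: N ≥ 17.648. Round up → N = 18.
One LSB is 11 V / 262144 = 42.0 µV.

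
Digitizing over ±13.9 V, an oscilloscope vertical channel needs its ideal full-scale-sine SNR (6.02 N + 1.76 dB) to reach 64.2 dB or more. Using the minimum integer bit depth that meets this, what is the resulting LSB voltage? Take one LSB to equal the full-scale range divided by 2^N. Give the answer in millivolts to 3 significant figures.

The full-scale span is 13.9 − (-13.9) = 27.8 V.
N ≥ (64.2 − 1.76)/6.02 = 10.372 → N_min = 11.
One LSB is 27.8 V / 2048 = 13.6 mV.

13.6 mV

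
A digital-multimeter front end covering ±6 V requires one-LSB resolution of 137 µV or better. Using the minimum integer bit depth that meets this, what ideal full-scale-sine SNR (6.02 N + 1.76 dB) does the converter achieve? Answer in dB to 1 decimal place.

Span: 6 V − (-6 V) = 12 V.
Required number of levels: 12/137 µV = 87591; smallest N with 2^N ≥ that is 17.
6.02(17) + 1.76 = 104.10 dB.

104.1 dB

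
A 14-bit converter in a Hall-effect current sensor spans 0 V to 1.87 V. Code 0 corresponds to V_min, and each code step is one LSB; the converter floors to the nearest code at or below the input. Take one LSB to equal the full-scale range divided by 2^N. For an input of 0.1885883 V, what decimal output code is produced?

1652

Span = 1.87 V. LSB = 1.87 V / 2^14 ≈ 114.1 µV.
V_in − V_min = 0.1885883 − (0) = 0.1885883 V.
Divide by LSB: 0.1885883 × 16384/1.87 = 1652.3159.
Truncating gives code 1652.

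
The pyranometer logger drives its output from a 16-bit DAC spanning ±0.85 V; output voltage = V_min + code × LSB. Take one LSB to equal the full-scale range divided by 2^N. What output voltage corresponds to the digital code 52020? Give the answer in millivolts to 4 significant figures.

Full-scale range = 0.85 V − (-0.85 V) = 1.7 V. LSB = 1.7 V / 2^16.
V_out = V_min + code × LSB = -0.85 V + 52020 × 1.7 V / 65536
      = -0.85 V + 1.34940 V = 0.499396 V.

499.4 mV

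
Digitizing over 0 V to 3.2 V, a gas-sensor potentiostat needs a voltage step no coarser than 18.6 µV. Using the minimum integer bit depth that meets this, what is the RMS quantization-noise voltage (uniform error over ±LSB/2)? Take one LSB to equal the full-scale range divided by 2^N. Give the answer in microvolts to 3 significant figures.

Range is 3.2 V.
Levels needed ≥ 3.2/18.6 µV = 172000. 2^18 = 262144 suffices, so N_min = 18.
LSB = 3.2 V ÷ 2^18 = 3.2/262144 V = 12.207 µV.
σ_q = LSB/√12 = 12.207 µV/3.4641 = 3.52 µV.

3.52 µV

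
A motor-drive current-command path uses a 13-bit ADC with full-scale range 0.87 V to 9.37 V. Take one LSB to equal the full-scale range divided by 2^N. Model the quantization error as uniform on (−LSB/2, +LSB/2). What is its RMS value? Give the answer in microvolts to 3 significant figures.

The full-scale span is 9.37 − (0.87) = 8.5 V.
One LSB is 8.5 V / 8192 = 1.0376 mV.
RMS of a uniform error over width LSB is LSB/√12 = 300 µV.

300 µV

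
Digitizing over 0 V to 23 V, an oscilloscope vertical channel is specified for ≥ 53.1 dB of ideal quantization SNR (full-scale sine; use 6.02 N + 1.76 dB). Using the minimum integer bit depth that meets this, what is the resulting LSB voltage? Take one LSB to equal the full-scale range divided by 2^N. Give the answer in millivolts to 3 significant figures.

44.9 mV

Full-scale range = 23 V.
Required N = ⌈(53.1 − 1.76)/6.02⌉ = ⌈8.528⌉ = 9.
One LSB is 23 V / 512 = 44.9 mV.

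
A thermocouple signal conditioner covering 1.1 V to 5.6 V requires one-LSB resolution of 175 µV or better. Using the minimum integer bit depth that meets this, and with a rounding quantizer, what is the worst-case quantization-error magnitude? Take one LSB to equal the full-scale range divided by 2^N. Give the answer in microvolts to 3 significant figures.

Full-scale range = 5.6 V − (1.1 V) = 4.5 V.
Need 2^N ≥ 4.5 V / 175 µV = 25710 → N_min = 15.
LSB = 4.5 V / 2^15 = 137.33 µV.
Half an LSB is 68.7 µV.

68.7 µV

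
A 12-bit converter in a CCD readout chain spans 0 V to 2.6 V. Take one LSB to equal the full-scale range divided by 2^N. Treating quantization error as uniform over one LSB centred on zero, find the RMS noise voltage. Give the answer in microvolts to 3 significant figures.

V_FS = 2.6 V.
Step size = 2.6/4096 V = 0.63477 mV.
V_rms = LSB/√12 = 0.63477 mV / √12 = 183 µV.

183 µV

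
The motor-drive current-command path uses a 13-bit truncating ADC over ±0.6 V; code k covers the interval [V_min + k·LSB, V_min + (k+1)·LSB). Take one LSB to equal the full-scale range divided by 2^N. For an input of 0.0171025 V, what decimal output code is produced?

4212

Span: 0.6 V − (-0.6 V) = 1.2 V. LSB = 1.2 V / 2^13 ≈ 146.5 µV.
code = ⌊(V_in − V_min)/LSB⌋ = ⌊(V_in − V_min) × 2^13 / range⌋
     = ⌊(0.0171025 − (-0.6)) × 8192 / 1.2⌋ = ⌊0.6171025 × 8192/1.2⌋
     = ⌊4212.753⌋ = 4212.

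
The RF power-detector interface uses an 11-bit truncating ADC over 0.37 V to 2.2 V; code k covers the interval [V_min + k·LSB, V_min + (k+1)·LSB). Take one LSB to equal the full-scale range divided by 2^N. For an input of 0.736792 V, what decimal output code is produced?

Full-scale range = 2.2 V − (0.37 V) = 1.83 V. LSB = 1.83 V / 2^11 ≈ 0.8936 mV.
code = ⌊(V_in − V_min)/LSB⌋ = ⌊(V_in − V_min) × 2^11 / range⌋
     = ⌊(0.736792 − (0.37)) × 2048 / 1.83⌋ = ⌊0.366792 × 2048/1.83⌋
     = ⌊410.486⌋ = 410.

410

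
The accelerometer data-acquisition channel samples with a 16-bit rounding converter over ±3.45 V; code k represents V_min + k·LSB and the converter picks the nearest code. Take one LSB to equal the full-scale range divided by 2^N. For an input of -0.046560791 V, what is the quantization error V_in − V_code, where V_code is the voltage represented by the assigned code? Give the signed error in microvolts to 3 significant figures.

−24.5 µV

Full-scale range = 3.45 V − (-3.45 V) = 6.9 V. LSB = 6.9 V / 2^16 ≈ 105.3 µV.
(V_in − V_min)/LSB = (-0.046560791 − (-3.45)) × 65536/6.9 = 32325.7670 → nearest code k = 32326.
V_code = -3.45 + (32326/65536) × 6.9 = -0.046536254883 V.
e = -0.046560791 − (-0.046536254883) = −24.5 µV.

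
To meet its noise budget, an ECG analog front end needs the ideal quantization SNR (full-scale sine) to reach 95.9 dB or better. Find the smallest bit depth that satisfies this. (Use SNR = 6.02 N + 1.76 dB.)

Solving 6.02 N ≥ 95.9 − 1.76: N ≥ 15.638. Round up → N = 16.

16 bits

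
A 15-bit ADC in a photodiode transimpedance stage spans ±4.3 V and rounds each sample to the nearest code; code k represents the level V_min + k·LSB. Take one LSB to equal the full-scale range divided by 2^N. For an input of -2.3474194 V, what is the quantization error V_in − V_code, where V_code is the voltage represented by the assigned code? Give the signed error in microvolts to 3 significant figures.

The full-scale span is 4.3 − (-4.3) = 8.6 V. LSB = 8.6 V / 2^15 ≈ 262.5 µV.
(V_in − V_min)/LSB = (-2.3474194 − (-4.3)) × 32768/8.6 = 7439.7862 → nearest code k = 7440.
V_code = V_min + k × range/2^15 = -4.3 + 7440 × 8.6/32768 = -2.3473632813 V.
V_in − V_code = -2.3474194 − (-2.3473632813) = −56.1 µV.

−56.1 µV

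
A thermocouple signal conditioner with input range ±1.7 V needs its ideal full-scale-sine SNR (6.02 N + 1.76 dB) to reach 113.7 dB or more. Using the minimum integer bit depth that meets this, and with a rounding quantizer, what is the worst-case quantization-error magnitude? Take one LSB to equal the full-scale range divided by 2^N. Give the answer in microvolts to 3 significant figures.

Range = 1.7 − (-1.7) = 3.4 V.
6.02 N + 1.76 ≥ 113.7 gives N ≥ 18.595, so the minimum integer is 19.
Step size = 3.4/524288 V = 6.4850 µV.
Max error for round-to-nearest is LSB/2 = 3.24 µV.

3.24 µV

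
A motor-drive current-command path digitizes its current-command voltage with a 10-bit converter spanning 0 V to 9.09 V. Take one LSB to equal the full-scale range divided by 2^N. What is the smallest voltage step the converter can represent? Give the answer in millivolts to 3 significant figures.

Span = 9.09 V.
There are 2^10 = 1024 steps.
One LSB is 9.09 V / 1024 = 8.88 mV.

8.88 mV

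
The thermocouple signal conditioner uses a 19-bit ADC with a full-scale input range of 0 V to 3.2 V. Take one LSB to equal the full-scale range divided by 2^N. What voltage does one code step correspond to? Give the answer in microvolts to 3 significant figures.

6.10 µV

Range is 3.2 V.
2^19 = 524288 levels.
Step size = 3.2/524288 V = 6.10 µV.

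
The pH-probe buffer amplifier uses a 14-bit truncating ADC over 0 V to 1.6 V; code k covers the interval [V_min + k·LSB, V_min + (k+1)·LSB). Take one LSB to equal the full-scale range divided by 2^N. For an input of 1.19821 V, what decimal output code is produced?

12269

V_FS = 1.6 V. LSB = 1.6 V / 2^14 ≈ 97.66 µV.
(V_in − V_min) × 2^14/range = (1.19821 − (0)) × 16384/1.6 = 12269.670.
Floor → code = 12269.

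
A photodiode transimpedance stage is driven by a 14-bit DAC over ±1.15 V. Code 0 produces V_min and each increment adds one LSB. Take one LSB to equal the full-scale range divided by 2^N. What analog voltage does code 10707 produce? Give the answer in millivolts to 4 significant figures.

353.1 mV

Span: 1.15 V − (-1.15 V) = 2.3 V. LSB = 2.3 V / 2^14.
Output = V_min + (10707/16384) × range = -1.15 + 0.653503 × 2.3 V
      = -1.15 V + 1.50306 V = 0.353058 V.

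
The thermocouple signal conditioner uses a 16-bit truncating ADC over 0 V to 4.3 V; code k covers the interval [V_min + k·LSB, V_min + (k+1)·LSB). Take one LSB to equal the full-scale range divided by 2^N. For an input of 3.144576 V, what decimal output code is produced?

47926

Range is 4.3 V. LSB = 4.3 V / 2^16 ≈ 65.61 µV.
V_in − V_min = 3.144576 − (0) = 3.144576 V.
Divide by LSB: 3.144576 × 65536/4.3 = 47926.2634.
Truncating gives code 47926.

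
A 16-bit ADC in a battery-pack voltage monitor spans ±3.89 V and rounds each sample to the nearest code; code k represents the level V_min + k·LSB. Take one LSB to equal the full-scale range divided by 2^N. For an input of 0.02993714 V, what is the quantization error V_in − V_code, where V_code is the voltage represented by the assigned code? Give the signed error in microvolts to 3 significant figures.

+21.4 µV

Full-scale range = 3.89 V − (-3.89 V) = 7.78 V. LSB = 7.78 V / 2^16 ≈ 118.7 µV.
(0.02993714 − (-3.89)) / LSB = 3.91993714 × 65536/7.78 = 33020.1800. Nearest integer: k = 33020.
V_code = V_min + k × range/2^16 = -3.89 + 33020 × 7.78/65536 = 0.029915771484 V.
Error = V_in − V_code = 0.02993714 − (0.029915771484) = +21.4 µV.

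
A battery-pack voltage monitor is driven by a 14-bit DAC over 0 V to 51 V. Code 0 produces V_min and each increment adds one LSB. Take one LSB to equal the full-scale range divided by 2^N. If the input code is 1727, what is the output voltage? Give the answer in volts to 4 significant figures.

Span = 51 V. LSB = 51 V / 2^14.
V_out = V_min + code × LSB = 0 V + 1727 × 51 V / 16384
      = 0 + 5.37579 = 5.37579 V.

5.376 V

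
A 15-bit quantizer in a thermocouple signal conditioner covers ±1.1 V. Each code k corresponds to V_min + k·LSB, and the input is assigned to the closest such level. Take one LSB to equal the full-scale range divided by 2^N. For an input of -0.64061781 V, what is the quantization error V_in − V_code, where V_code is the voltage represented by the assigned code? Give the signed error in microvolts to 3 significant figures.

+19.4 µV

Span: 1.1 V − (-1.1 V) = 2.2 V. LSB = 2.2 V / 2^15 ≈ 67.14 µV.
(V_in − V_min)/LSB = (-0.64061781 − (-1.1)) × 32768/2.2 = 6842.2889 → nearest code k = 6842.
V_code = V_min + k × range/2^15 = -1.1 + 6842 × 2.2/32768 = -0.64063720703 V.
Error = V_in − V_code = -0.64061781 − (-0.64063720703) = +19.4 µV.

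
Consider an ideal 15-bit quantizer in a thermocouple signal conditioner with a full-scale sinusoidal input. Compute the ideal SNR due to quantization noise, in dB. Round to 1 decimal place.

For an ideal N-bit converter with full-scale sine input, SNR = 6.02 N + 1.76 dB. SNR = 6.02 × 15 + 1.76 = 90.30 + 1.76 = 92.06 dB.

92.1 dB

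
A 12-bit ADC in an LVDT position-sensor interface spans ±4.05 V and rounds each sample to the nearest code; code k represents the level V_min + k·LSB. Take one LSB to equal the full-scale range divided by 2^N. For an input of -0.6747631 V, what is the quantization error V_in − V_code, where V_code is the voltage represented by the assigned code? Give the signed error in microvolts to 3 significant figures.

Range = 4.05 − (-4.05) = 8.1 V. LSB = 8.1 V / 2^12 ≈ 1.978 mV.
Position in LSBs: (-0.6747631 − (-4.05)) × 4096/8.1 = 1706.7865; rounding gives k = 1707.
V_code = V_min + k × range/2^12 = -4.05 + 1707 × 8.1/4096 = -0.6743408203 V.
e = -0.6747631 − (-0.6743408203) = −422 µV.

−422 µV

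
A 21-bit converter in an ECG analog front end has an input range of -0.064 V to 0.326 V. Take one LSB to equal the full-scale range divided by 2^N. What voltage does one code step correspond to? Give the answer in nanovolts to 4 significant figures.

186.0 nV

The full-scale span is 0.326 − (-0.064) = 0.39 V.
There are 2^21 = 2097152 steps.
One LSB is 0.39 V / 2097152 = 186.0 nV.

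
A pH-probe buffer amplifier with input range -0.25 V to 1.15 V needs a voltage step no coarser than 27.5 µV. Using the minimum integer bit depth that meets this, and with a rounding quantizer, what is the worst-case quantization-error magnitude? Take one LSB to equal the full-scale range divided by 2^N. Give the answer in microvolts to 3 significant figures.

10.7 µV

Span: 1.15 V − (-0.25 V) = 1.4 V.
1.4 V / 27.5 µV = 50910. Since 2^15 = 32768 and 2^16 = 65536, N = 16.
Step size = 1.4/65536 V = 21.362 µV.
Half an LSB is 10.7 µV.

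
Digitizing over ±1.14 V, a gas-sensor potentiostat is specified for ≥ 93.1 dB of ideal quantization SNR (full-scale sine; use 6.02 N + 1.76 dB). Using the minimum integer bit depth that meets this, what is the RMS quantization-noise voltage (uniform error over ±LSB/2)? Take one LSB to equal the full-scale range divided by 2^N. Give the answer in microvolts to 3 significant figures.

10.0 µV

Range = 1.14 − (-1.14) = 2.28 V.
N ≥ (93.1 − 1.76)/6.02 = 15.173 → N_min = 16.
Step size = 2.28/65536 V = 34.790 µV.
RMS noise = LSB/√12 = 10.0 µV.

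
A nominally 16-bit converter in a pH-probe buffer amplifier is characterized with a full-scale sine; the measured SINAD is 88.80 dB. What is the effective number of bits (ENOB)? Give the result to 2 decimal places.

Inverting SNR = 6.02 N + 1.76: N_eff = (88.80 − 1.76)/6.02 = 14.4585.

14.46 bits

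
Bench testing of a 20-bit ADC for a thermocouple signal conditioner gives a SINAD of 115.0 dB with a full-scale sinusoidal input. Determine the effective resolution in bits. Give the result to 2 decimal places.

ENOB = (SINAD − 1.76) / 6.02 = (115.0 − 1.76) / 6.02 = 113.24 / 6.02 = 18.8106.

18.81 bits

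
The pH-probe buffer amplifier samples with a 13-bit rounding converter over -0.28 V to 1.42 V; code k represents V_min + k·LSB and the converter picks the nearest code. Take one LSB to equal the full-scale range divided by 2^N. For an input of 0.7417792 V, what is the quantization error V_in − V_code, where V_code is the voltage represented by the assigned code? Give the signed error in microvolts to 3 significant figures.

−47.0 µV

Span: 1.42 V − (-0.28 V) = 1.7 V. LSB = 1.7 V / 2^13 ≈ 207.5 µV.
(0.7417792 − (-0.28)) / LSB = 1.0217792 × 8192/1.7 = 4923.7737. Nearest integer: k = 4924.
V_code = V_min + k × range/2^13 = -0.28 + 4924 × 1.7/8192 = 0.7418261719 V.
V_in − V_code = 0.7417792 − (0.7418261719) = −47.0 µV.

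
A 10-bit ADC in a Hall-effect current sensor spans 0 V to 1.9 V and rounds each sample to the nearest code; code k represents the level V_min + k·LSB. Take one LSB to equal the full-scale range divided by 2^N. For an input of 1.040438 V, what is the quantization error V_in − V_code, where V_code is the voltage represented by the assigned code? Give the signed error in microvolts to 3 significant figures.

−480 µV

Span = 1.9 V. LSB = 1.9 V / 2^10 ≈ 1.855 mV.
(1.040438 − (0)) / LSB = 1.040438 × 1024/1.9 = 560.7413. Nearest integer: k = 561.
V_code = V_min + k × range/2^10 = 0 + 561 × 1.9/1024 = 1.040917969 V.
V_in − V_code = 1.040438 − (1.040917969) = −480 µV.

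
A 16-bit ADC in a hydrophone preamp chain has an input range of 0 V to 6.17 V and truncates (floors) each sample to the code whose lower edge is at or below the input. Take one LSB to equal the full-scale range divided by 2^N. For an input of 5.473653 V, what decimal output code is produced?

V_FS = 6.17 V. LSB = 6.17 V / 2^16 ≈ 94.15 µV.
V_in − V_min = 5.473653 − (0) = 5.473653 V.
Divide by LSB: 5.473653 × 65536/6.17 = 58139.5985.
Truncating gives code 58139.

58139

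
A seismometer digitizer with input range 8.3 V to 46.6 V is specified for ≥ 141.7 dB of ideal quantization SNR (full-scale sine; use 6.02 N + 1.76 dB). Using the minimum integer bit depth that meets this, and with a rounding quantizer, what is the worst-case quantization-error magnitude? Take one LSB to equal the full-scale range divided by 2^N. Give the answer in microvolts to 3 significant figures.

Full-scale range = 46.6 V − (8.3 V) = 38.3 V.
Required N = ⌈(141.7 − 1.76)/6.02⌉ = ⌈23.246⌉ = 24.
Step size = 38.3/16777216 V = 2.2829 µV.
Half an LSB is 1.14 µV.

1.14 µV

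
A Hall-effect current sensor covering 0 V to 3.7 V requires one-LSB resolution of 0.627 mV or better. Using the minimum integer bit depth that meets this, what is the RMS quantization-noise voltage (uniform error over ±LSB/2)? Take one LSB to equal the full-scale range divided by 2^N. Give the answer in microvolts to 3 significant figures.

130 µV

Full-scale range = 3.7 V.
Need 2^N ≥ 3.7 V / 0.627 mV = 5901 → N_min = 13.
One LSB is 3.7 V / 8192 = 451.66 µV.
V_rms = LSB/√12 = 130 µV.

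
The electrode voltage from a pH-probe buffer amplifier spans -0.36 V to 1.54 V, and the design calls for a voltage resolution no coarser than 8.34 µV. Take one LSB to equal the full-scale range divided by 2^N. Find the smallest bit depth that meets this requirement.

18 bits

The full-scale span is 1.54 − (-0.36) = 1.9 V.
Need 2^N ≥ 1.9 V / 8.34 µV = 227800 → N_min = 18.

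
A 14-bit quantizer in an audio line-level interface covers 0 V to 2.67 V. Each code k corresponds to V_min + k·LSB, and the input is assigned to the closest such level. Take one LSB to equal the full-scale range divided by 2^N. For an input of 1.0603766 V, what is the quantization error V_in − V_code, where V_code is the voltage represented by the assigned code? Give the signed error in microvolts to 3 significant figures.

−29.3 µV

Full-scale range = 2.67 V. LSB = 2.67 V / 2^14 ≈ 163.0 µV.
(V_in − V_min)/LSB = (1.0603766 − (0)) × 16384/2.67 = 6506.8203 → nearest code k = 6507.
V_code = V_min + k × range/2^14 = 0 + 6507 × 2.67/16384 = 1.0604058838 V.
V_in − V_code = 1.0603766 − (1.0604058838) = −29.3 µV.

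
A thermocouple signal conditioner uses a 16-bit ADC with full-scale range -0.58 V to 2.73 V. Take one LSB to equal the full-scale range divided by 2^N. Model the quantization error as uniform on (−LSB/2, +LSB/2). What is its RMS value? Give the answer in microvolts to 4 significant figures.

14.58 µV

Span: 2.73 V − (-0.58 V) = 3.31 V.
Step size = 3.31/65536 V = 50.5066 µV.
RMS of a uniform error over width LSB is LSB/√12 = 14.58 µV.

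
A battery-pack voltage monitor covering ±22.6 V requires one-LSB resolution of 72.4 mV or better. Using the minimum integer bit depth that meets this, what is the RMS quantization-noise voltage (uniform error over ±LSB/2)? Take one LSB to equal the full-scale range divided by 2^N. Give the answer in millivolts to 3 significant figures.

Range = 22.6 − (-22.6) = 45.2 V.
Need 2^N ≥ 45.2 V / 72.4 mV = 624.3 → N_min = 10.
LSB = 45.2 V / 2^10 = 44.141 mV.
σ_q = LSB/√12 = 44.141 mV/3.4641 = 12.7 mV.

12.7 mV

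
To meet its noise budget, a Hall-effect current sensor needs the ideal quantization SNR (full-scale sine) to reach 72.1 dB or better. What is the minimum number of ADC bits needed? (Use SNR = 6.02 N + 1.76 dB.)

12 bits

Solving 6.02 N ≥ 72.1 − 1.76: N ≥ 11.684. Round up → N = 12.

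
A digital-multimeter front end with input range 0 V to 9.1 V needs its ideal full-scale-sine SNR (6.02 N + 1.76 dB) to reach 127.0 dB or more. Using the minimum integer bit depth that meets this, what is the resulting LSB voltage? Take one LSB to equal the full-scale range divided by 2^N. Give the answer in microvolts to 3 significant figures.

Span = 9.1 V.
6.02 N + 1.76 ≥ 127.0 gives N ≥ 20.804, so the minimum integer is 21.
One LSB is 9.1 V / 2097152 = 4.34 µV.

4.34 µV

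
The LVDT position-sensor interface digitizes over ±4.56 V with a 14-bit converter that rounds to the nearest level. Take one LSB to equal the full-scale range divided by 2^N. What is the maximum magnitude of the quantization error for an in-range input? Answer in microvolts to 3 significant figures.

Span: 4.56 V − (-4.56 V) = 9.12 V.
LSB = 9.12 V ÷ 2^14 = 9.12/16384 V = 0.55664 mV.
|e|_max = LSB/2 = 278 µV.

278 µV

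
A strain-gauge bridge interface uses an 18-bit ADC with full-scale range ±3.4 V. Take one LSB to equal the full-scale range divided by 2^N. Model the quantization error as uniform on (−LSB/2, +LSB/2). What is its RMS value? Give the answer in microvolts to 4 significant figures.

Full-scale range = 3.4 V − (-3.4 V) = 6.8 V.
One LSB is 6.8 V / 262144 = 25.9399 µV.
RMS of a uniform error over width LSB is LSB/√12 = 7.488 µV.

7.488 µV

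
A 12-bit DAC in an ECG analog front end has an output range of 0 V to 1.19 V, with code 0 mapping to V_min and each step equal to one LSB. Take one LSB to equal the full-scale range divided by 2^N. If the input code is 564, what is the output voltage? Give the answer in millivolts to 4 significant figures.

Full-scale range = 1.19 V. LSB = 1.19 V / 2^12.
V_out = 0 + 564 × (1.19/4096) V
      = 0 V + 0.163857 V = 0.163857 V.

163.9 mV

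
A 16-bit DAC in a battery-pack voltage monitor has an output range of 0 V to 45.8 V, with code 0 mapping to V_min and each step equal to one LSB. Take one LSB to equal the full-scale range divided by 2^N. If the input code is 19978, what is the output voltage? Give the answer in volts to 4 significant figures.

Range is 45.8 V. LSB = 45.8 V / 2^16.
V_out = V_min + code × LSB = 0 V + 19978 × 45.8 V / 65536
      = 0 + 13.9617 = 13.9617 V.

13.96 V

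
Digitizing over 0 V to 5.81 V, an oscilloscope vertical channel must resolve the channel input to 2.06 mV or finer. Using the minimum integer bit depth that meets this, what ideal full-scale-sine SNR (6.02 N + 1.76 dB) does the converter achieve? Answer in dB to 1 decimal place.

74.0 dB

Full-scale range = 5.81 V.
5.81 V / 2.06 mV = 2820. Since 2^11 = 2048 and 2^12 = 4096, N = 12.
6.02(12) + 1.76 = 74.00 dB.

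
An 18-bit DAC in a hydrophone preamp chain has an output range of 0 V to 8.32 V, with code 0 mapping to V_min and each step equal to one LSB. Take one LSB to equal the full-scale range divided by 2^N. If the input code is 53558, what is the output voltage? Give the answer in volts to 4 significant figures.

1.700 V

V_FS = 8.32 V. LSB = 8.32 V / 2^18.
V_out = 0 + 53558 × (8.32/262144) V
      = 0 + 1.69984 = 1.69984 V.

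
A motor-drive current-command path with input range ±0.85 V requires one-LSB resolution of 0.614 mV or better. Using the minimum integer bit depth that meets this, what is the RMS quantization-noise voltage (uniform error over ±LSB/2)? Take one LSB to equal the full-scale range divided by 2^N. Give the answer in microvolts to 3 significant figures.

120 µV

The full-scale span is 0.85 − (-0.85) = 1.7 V.
Levels needed ≥ 1.7/0.614 mV = 2769. 2^12 = 4096 suffices, so N_min = 12.
One LSB is 1.7 V / 4096 = 415.04 µV.
σ_q = LSB/√12 = 415.04 µV/3.4641 = 120 µV.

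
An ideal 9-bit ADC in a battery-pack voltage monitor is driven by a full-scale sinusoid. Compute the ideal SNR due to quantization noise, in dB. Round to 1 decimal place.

For an ideal N-bit converter with full-scale sine input, SNR = 6.02 N + 1.76 dB. SNR = 6.02 × 9 + 1.76 = 54.18 + 1.76 = 55.94 dB.

55.9 dB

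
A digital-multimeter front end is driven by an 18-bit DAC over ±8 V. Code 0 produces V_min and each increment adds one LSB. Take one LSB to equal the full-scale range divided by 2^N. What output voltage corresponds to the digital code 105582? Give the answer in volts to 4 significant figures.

Span: 8 V − (-8 V) = 16 V. LSB = 16 V / 2^18.
V_out = -8 + 105582 × (16/262144) V
      = -8 + 6.44421 = -1.55579 V.

-1.556 V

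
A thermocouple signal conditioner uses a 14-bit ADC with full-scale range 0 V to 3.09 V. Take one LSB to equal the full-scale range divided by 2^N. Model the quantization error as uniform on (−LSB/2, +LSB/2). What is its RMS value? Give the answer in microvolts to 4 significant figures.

54.44 µV

Full-scale range = 3.09 V.
LSB = 3.09 V ÷ 2^14 = 3.09/16384 V = 188.599 µV.
For a uniform distribution on [−LSB/2, +LSB/2], V_rms = LSB/√12 = 188.599 µV/3.4641 = 54.44 µV.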